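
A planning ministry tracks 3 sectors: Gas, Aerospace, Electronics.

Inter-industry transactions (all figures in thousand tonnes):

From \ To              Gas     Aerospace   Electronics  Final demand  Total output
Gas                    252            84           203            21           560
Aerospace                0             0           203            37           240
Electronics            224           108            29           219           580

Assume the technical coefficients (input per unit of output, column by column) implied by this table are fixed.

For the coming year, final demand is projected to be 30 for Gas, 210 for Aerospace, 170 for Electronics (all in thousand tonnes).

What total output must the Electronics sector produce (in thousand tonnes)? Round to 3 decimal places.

Technical coefficients a_ij = z_ij / X_j:
  a_11 = 252/560 = 0.45, a_21 = 0/560 = 0.00, a_31 = 224/560 = 0.40
  a_12 = 84/240 = 0.35, a_22 = 0/240 = 0.00, a_32 = 108/240 = 0.45
  a_13 = 203/580 = 0.35, a_23 = 203/580 = 0.35, a_33 = 29/580 = 0.05
I − A =
  [   0.55    -0.35    -0.35]
  [   0.00     1.00    -0.35]
  [  -0.40    -0.45     0.95]
Cofactors of I−A, C_ij = (−1)^(i+j)·(minor ij) (rows/columns in the sector order above):
  C_11 = (1.00)(0.95) − (-0.35)(-0.45) = 0.7925
  C_12 = −[(0.00)(0.95) − (-0.35)(-0.40)] = 0.1400
  C_13 = (0.00)(-0.45) − (1.00)(-0.40) = 0.4000
  C_21 = −[(-0.35)(0.95) − (-0.35)(-0.45)] = 0.4900
  C_22 = (0.55)(0.95) − (-0.35)(-0.40) = 0.3825
  C_23 = −[(0.55)(-0.45) − (-0.35)(-0.40)] = 0.3875
  C_31 = (-0.35)(-0.35) − (-0.35)(1.00) = 0.4725
  C_32 = −[(0.55)(-0.35) − (-0.35)(0.00)] = 0.1925
  C_33 = (0.55)(1.00) − (-0.35)(0.00) = 0.5500
det(I−A) = Σ_j (I−A)_1j·C_1j = (0.55)(0.7925) + (-0.35)(0.1400) + (-0.35)(0.4000) = 0.246875
adj(I−A) = Cᵀ =
  [ 0.7925   0.4900   0.4725]
  [ 0.1400   0.3825   0.1925]
  [ 0.4000   0.3875   0.5500]
(I − A)⁻¹ = adj(I−A) / det(I−A) ≈
  [   3.2101     1.9848     1.9139]
  [   0.5671     1.5494     0.7797]
  [   1.6203     1.5696     2.2278]
x = (I − A)⁻¹ d = adj(I−A)·d / det(I−A), with det(I−A) = 0.246875:
  x_1 = (0.7925·30 + 0.4900·210 + 0.4725·170) / 0.246875 = 207.00 / 0.246875 ≈ 838.481
  x_2 = (0.1400·30 + 0.3825·210 + 0.1925·170) / 0.246875 = 117.25 / 0.246875 ≈ 474.937
  x_3 = (0.4000·30 + 0.3875·210 + 0.5500·170) / 0.246875 = 186.875 / 0.246875 ≈ 756.962

x_3 = 756.962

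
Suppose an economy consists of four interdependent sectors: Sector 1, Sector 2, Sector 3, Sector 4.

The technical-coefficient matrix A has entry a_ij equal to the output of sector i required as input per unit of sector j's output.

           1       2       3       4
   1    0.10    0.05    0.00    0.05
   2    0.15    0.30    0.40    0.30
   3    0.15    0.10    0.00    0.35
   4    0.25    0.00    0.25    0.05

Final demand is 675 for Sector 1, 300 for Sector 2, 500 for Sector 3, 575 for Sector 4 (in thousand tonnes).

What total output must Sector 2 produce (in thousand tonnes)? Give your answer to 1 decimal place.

I − A =
  [   0.90    -0.05     0.00    -0.05]
  [  -0.15     0.70    -0.40    -0.30]
  [  -0.15    -0.10     1.00    -0.35]
  [  -0.25     0.00    -0.25     0.95]
Compute the cofactors C_ij = (−1)^(i+j)·(3×3 minor ij) of I−A; the adjugate is their transpose:
adj(I−A) = Cᵀ =
  [ 0.558250   0.044375   0.031500   0.055000]
  [ 0.307625   0.761875   0.406375   0.406500]
  [ 0.182750   0.095750   0.578875   0.253125]
  [ 0.195000   0.036875   0.160625   0.583500]
det(I−A) = Σ_j (I−A)_1j·C_1j = (0.90)(0.558250) + (-0.05)(0.307625) + (0.00)(0.182750) + (-0.05)(0.195000) = 0.47729375
(I − A)⁻¹ = adj(I−A) / det(I−A) ≈
  [   1.1696     0.0930     0.0660     0.1152]
  [   0.6445     1.5962     0.8514     0.8517]
  [   0.3829     0.2006     1.2128     0.5303]
  [   0.4086     0.0773     0.3365     1.2225]
x = (I − A)⁻¹ d = adj(I−A)·d / det(I−A), with det(I−A) = 0.47729375:
  x_1 = (0.558250·675 + 0.044375·300 + 0.031500·500 + 0.055000·575) / 0.47729375 = 437.50625 / 0.47729375 ≈ 916.6
  x_2 = (0.307625·675 + 0.761875·300 + 0.406375·500 + 0.406500·575) / 0.47729375 = 873.134375 / 0.47729375 ≈ 1829.3
  x_3 = (0.182750·675 + 0.095750·300 + 0.578875·500 + 0.253125·575) / 0.47729375 = 587.065625 / 0.47729375 ≈ 1230.0
  x_4 = (0.195000·675 + 0.036875·300 + 0.160625·500 + 0.583500·575) / 0.47729375 = 558.5125 / 0.47729375 ≈ 1170.2

x_2 = 1829.3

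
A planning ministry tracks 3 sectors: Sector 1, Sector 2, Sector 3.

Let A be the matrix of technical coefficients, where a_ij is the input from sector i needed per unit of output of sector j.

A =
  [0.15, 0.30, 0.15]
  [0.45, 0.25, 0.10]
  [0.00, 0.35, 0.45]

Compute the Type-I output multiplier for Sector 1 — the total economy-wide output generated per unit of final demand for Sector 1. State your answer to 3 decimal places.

I − A =
  [   0.85    -0.30    -0.15]
  [  -0.45     0.75    -0.10]
  [   0.00    -0.35     0.55]
Cofactors of I−A, C_ij = (−1)^(i+j)·(minor ij) (rows/columns in the sector order above):
  C_11 = (0.75)(0.55) − (-0.10)(-0.35) = 0.3775
  C_12 = −[(-0.45)(0.55) − (-0.10)(0.00)] = 0.2475
  C_13 = (-0.45)(-0.35) − (0.75)(0.00) = 0.1575
  C_21 = −[(-0.30)(0.55) − (-0.15)(-0.35)] = 0.2175
  C_22 = (0.85)(0.55) − (-0.15)(0.00) = 0.4675
  C_23 = −[(0.85)(-0.35) − (-0.30)(0.00)] = 0.2975
  C_31 = (-0.30)(-0.10) − (-0.15)(0.75) = 0.1425
  C_32 = −[(0.85)(-0.10) − (-0.15)(-0.45)] = 0.1525
  C_33 = (0.85)(0.75) − (-0.30)(-0.45) = 0.5025
det(I−A) = Σ_j (I−A)_1j·C_1j = (0.85)(0.3775) + (-0.30)(0.2475) + (-0.15)(0.1575) = 0.2230
adj(I−A) = Cᵀ =
  [ 0.3775   0.2175   0.1425]
  [ 0.2475   0.4675   0.1525]
  [ 0.1575   0.2975   0.5025]
(I − A)⁻¹ = adj(I−A) / det(I−A) ≈
  [   1.6928     0.9753     0.6390]
  [   1.1099     2.0964     0.6839]
  [   0.7063     1.3341     2.2534]
The output multiplier for sector j is the column-j sum of the Leontief inverse (I − A)⁻¹ = adj(I−A) / det(I−A).
Column 1 of adj(I−A): (0.3775, 0.2475, 0.1575); det(I−A) = 0.2230.
m_1 = (0.3775 + 0.2475 + 0.1575) / 0.2230 = 0.7825 / 0.2230 ≈ 3.509.

m_1 = 3.509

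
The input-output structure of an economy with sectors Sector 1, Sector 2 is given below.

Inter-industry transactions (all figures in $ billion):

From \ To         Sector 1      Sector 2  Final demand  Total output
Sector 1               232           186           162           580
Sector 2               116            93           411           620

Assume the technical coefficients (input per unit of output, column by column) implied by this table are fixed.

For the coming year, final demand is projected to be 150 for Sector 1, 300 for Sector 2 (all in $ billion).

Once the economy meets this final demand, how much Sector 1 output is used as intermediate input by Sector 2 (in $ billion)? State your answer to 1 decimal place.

z_12 = 140.0

Technical coefficients a_ij = z_ij / X_j:
  a_11 = 232/580 = 0.40, a_21 = 116/580 = 0.20
  a_12 = 186/620 = 0.30, a_22 = 93/620 = 0.15
I − A =
  [   0.60    -0.30]
  [  -0.20     0.85]
det(I−A) = (0.60)(0.85) − (-0.30)(-0.20) = 0.4500
adj(I−A) = [[0.85, 0.30], [0.20, 0.60]]
(I − A)⁻¹ = adj(I−A) / det(I−A) ≈
  [   1.8889     0.6667]
  [   0.4444     1.3333]
First solve x = (I − A)⁻¹ d = adj(I−A)·d / det(I−A); in particular x_2 = (0.20·150 + 0.60·300) / 0.4500 = 210.00 / 0.4500 ≈ 466.667.
Intermediate flow from 1 to 2: z_12 = a_12 · x_2 = 0.30 × 210.00 / 0.4500 = 63.00 / 0.4500 = 140.0.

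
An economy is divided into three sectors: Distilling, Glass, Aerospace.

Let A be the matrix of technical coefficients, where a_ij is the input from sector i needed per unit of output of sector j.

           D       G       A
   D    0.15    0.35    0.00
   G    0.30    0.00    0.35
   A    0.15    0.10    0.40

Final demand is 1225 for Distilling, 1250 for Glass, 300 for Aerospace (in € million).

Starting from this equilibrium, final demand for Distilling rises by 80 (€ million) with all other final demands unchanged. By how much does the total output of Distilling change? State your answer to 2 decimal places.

Δx_D = 113.32

I − A =
  [   0.85    -0.35     0.00]
  [  -0.30     1.00    -0.35]
  [  -0.15    -0.10     0.60]
Cofactors of I−A, C_ij = (−1)^(i+j)·(minor ij) (rows/columns in the sector order above):
  C_11 = (1.00)(0.60) − (-0.35)(-0.10) = 0.5650
  C_12 = −[(-0.30)(0.60) − (-0.35)(-0.15)] = 0.2325
  C_13 = (-0.30)(-0.10) − (1.00)(-0.15) = 0.1800
  C_21 = −[(-0.35)(0.60) − (0.00)(-0.10)] = 0.2100
  C_22 = (0.85)(0.60) − (0.00)(-0.15) = 0.5100
  C_23 = −[(0.85)(-0.10) − (-0.35)(-0.15)] = 0.1375
  C_31 = (-0.35)(-0.35) − (0.00)(1.00) = 0.1225
  C_32 = −[(0.85)(-0.35) − (0.00)(-0.30)] = 0.2975
  C_33 = (0.85)(1.00) − (-0.35)(-0.30) = 0.7450
det(I−A) = Σ_j (I−A)_1j·C_1j = (0.85)(0.5650) + (-0.35)(0.2325) + (0.00)(0.1800) = 0.398875
adj(I−A) = Cᵀ =
  [ 0.5650   0.2100   0.1225]
  [ 0.2325   0.5100   0.2975]
  [ 0.1800   0.1375   0.7450]
(I − A)⁻¹ = adj(I−A) / det(I−A) ≈
  [   1.4165     0.5265     0.3071]
  [   0.5829     1.2786     0.7458]
  [   0.4513     0.3447     1.8678]
Δx = (I − A)⁻¹ Δd with Δd having +80 in the Distilling component and 0 elsewhere.
So Δx_D = L_DD · (+80), where L_DD = adj(I−A)_DD / det(I−A) = 0.5650 / 0.398875.
Δx_D = 0.5650 × (+80) / 0.398875 = 45.20 / 0.398875 ≈ 113.32.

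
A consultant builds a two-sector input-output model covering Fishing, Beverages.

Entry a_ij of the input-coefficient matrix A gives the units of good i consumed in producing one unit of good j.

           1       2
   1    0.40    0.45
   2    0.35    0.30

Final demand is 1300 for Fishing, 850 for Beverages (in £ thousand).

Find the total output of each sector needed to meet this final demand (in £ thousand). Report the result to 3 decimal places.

I − A =
  [   0.60    -0.45]
  [  -0.35     0.70]
det(I−A) = (0.60)(0.70) − (-0.45)(-0.35) = 0.2625
adj(I−A) = [[0.70, 0.45], [0.35, 0.60]]
(I − A)⁻¹ = adj(I−A) / det(I−A) ≈
  [   2.6667     1.7143]
  [   1.3333     2.2857]
x = (I − A)⁻¹ d = adj(I−A)·d / det(I−A), with det(I−A) = 0.2625:
  x_1 = (0.70·1300 + 0.45·850) / 0.2625 = 1292.50 / 0.2625 ≈ 4923.810
  x_2 = (0.35·1300 + 0.60·850) / 0.2625 = 965.00 / 0.2625 ≈ 3676.190

x_1 = 4923.810, x_2 = 3676.190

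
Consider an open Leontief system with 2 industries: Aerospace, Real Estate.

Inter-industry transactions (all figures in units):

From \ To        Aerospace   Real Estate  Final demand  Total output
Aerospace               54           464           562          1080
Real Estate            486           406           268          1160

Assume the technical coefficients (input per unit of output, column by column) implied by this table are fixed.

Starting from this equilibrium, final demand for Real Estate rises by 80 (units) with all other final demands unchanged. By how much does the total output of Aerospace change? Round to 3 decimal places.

Δx_A = 73.143

Technical coefficients a_ij = z_ij / X_j:
  a_AA = 54/1080 = 0.05, a_RA = 486/1080 = 0.45
  a_AR = 464/1160 = 0.40, a_RR = 406/1160 = 0.35
I − A =
  [   0.95    -0.40]
  [  -0.45     0.65]
det(I−A) = (0.95)(0.65) − (-0.40)(-0.45) = 0.4375
adj(I−A) = [[0.65, 0.40], [0.45, 0.95]]
(I − A)⁻¹ = adj(I−A) / det(I−A) ≈
  [   1.4857     0.9143]
  [   1.0286     2.1714]
Δx = (I − A)⁻¹ Δd with Δd having +80 in the Real Estate component and 0 elsewhere.
So Δx_A = L_AR · (+80), where L_AR = adj(I−A)_AR / det(I−A) = 0.40 / 0.4375.
Δx_A = 0.40 × (+80) / 0.4375 = 32.00 / 0.4375 ≈ 73.143.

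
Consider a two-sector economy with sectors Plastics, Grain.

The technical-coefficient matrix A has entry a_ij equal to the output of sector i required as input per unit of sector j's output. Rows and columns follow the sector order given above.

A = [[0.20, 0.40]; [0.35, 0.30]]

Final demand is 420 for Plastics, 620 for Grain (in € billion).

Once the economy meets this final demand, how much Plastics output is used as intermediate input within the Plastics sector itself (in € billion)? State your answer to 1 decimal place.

z_PP = 258.1

I − A =
  [   0.80    -0.40]
  [  -0.35     0.70]
det(I−A) = (0.80)(0.70) − (-0.40)(-0.35) = 0.4200
adj(I−A) = [[0.70, 0.40], [0.35, 0.80]]
(I − A)⁻¹ = adj(I−A) / det(I−A) ≈
  [   1.6667     0.9524]
  [   0.8333     1.9048]
First solve x = (I − A)⁻¹ d = adj(I−A)·d / det(I−A); in particular x_P = (0.70·420 + 0.40·620) / 0.4200 = 542.00 / 0.4200 ≈ 1290.476.
Intermediate flow from P to P: z_PP = a_PP · x_P = 0.20 × 542.00 / 0.4200 = 108.40 / 0.4200 ≈ 258.1.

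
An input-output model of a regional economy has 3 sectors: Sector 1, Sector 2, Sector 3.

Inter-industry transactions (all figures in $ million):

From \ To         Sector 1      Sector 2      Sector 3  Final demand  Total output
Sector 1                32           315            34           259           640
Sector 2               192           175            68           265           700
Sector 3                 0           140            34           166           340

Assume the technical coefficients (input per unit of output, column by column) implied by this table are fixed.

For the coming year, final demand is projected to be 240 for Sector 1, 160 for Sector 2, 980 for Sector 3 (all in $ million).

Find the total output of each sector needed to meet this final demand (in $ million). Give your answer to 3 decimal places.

Technical coefficients a_ij = z_ij / X_j:
  a_11 = 32/640 = 0.05, a_21 = 192/640 = 0.30, a_31 = 0/640 = 0.00
  a_12 = 315/700 = 0.45, a_22 = 175/700 = 0.25, a_32 = 140/700 = 0.20
  a_13 = 34/340 = 0.10, a_23 = 68/340 = 0.20, a_33 = 34/340 = 0.10
I − A =
  [   0.95    -0.45    -0.10]
  [  -0.30     0.75    -0.20]
  [   0.00    -0.20     0.90]
Cofactors of I−A, C_ij = (−1)^(i+j)·(minor ij) (rows/columns in the sector order above):
  C_11 = (0.75)(0.90) − (-0.20)(-0.20) = 0.6350
  C_12 = −[(-0.30)(0.90) − (-0.20)(0.00)] = 0.2700
  C_13 = (-0.30)(-0.20) − (0.75)(0.00) = 0.0600
  C_21 = −[(-0.45)(0.90) − (-0.10)(-0.20)] = 0.4250
  C_22 = (0.95)(0.90) − (-0.10)(0.00) = 0.8550
  C_23 = −[(0.95)(-0.20) − (-0.45)(0.00)] = 0.1900
  C_31 = (-0.45)(-0.20) − (-0.10)(0.75) = 0.1650
  C_32 = −[(0.95)(-0.20) − (-0.10)(-0.30)] = 0.2200
  C_33 = (0.95)(0.75) − (-0.45)(-0.30) = 0.5775
det(I−A) = Σ_j (I−A)_1j·C_1j = (0.95)(0.6350) + (-0.45)(0.2700) + (-0.10)(0.0600) = 0.47575
adj(I−A) = Cᵀ =
  [ 0.6350   0.4250   0.1650]
  [ 0.2700   0.8550   0.2200]
  [ 0.0600   0.1900   0.5775]
(I − A)⁻¹ = adj(I−A) / det(I−A) ≈
  [   1.3347     0.8933     0.3468]
  [   0.5675     1.7972     0.4624]
  [   0.1261     0.3994     1.2139]
x = (I − A)⁻¹ d = adj(I−A)·d / det(I−A), with det(I−A) = 0.47575:
  x_1 = (0.6350·240 + 0.4250·160 + 0.1650·980) / 0.47575 = 382.10 / 0.47575 ≈ 803.153
  x_2 = (0.2700·240 + 0.8550·160 + 0.2200·980) / 0.47575 = 417.20 / 0.47575 ≈ 876.931
  x_3 = (0.0600·240 + 0.1900·160 + 0.5775·980) / 0.47575 = 610.75 / 0.47575 ≈ 1283.762

x_1 = 803.153, x_2 = 876.931, x_3 = 1283.762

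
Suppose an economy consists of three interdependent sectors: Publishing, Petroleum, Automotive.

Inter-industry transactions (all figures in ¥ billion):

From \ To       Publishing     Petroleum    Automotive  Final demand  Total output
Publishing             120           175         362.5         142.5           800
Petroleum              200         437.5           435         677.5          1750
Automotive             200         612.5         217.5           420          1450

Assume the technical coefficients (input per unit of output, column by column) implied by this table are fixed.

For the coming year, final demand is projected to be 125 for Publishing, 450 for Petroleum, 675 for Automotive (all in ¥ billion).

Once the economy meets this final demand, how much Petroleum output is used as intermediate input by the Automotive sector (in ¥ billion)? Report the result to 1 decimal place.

Technical coefficients a_ij = z_ij / X_j:
  a_11 = 120/800 = 0.15, a_21 = 200/800 = 0.25, a_31 = 200/800 = 0.25
  a_12 = 175/1750 = 0.10, a_22 = 437.5/1750 = 0.25, a_32 = 612.5/1750 = 0.35
  a_13 = 362.5/1450 = 0.25, a_23 = 435/1450 = 0.30, a_33 = 217.5/1450 = 0.15
I − A =
  [   0.85    -0.10    -0.25]
  [  -0.25     0.75    -0.30]
  [  -0.25    -0.35     0.85]
Cofactors of I−A, C_ij = (−1)^(i+j)·(minor ij) (rows/columns in the sector order above):
  C_11 = (0.75)(0.85) − (-0.30)(-0.35) = 0.5325
  C_12 = −[(-0.25)(0.85) − (-0.30)(-0.25)] = 0.2875
  C_13 = (-0.25)(-0.35) − (0.75)(-0.25) = 0.2750
  C_21 = −[(-0.10)(0.85) − (-0.25)(-0.35)] = 0.1725
  C_22 = (0.85)(0.85) − (-0.25)(-0.25) = 0.6600
  C_23 = −[(0.85)(-0.35) − (-0.10)(-0.25)] = 0.3225
  C_31 = (-0.10)(-0.30) − (-0.25)(0.75) = 0.2175
  C_32 = −[(0.85)(-0.30) − (-0.25)(-0.25)] = 0.3175
  C_33 = (0.85)(0.75) − (-0.10)(-0.25) = 0.6125
det(I−A) = Σ_j (I−A)_1j·C_1j = (0.85)(0.5325) + (-0.10)(0.2875) + (-0.25)(0.2750) = 0.355125
adj(I−A) = Cᵀ =
  [ 0.5325   0.1725   0.2175]
  [ 0.2875   0.6600   0.3175]
  [ 0.2750   0.3225   0.6125]
(I − A)⁻¹ = adj(I−A) / det(I−A) ≈
  [   1.4995     0.4857     0.6125]
  [   0.8096     1.8585     0.8941]
  [   0.7744     0.9081     1.7247]
First solve x = (I − A)⁻¹ d = adj(I−A)·d / det(I−A); in particular x_3 = (0.2750·125 + 0.3225·450 + 0.6125·675) / 0.355125 = 592.9375 / 0.355125 ≈ 1669.659.
Intermediate flow from 2 to 3: z_23 = a_23 · x_3 = 0.30 × 592.9375 / 0.355125 = 177.88125 / 0.355125 ≈ 500.9.

z_23 = 500.9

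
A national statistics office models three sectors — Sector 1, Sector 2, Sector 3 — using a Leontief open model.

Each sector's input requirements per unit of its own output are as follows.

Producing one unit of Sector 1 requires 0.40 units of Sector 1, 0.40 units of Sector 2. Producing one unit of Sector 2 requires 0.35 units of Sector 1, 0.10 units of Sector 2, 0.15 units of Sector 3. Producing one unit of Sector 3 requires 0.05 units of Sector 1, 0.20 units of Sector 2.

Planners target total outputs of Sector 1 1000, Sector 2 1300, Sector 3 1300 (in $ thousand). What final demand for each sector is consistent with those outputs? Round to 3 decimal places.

I − A =
  [   0.60    -0.35    -0.05]
  [  -0.40     0.90    -0.20]
  [   0.00    -0.15     1.00]
d = (I − A) x:
  d_1 = (+0.60)·1000 + (-0.35)·1300 + (-0.05)·1300 = 80.000
  d_2 = (-0.40)·1000 + (+0.90)·1300 + (-0.20)·1300 = 510.000
  d_3 = (+0.00)·1000 + (-0.15)·1300 + (+1.00)·1300 = 1105.000

d_1 = 80.000, d_2 = 510.000, d_3 = 1105.000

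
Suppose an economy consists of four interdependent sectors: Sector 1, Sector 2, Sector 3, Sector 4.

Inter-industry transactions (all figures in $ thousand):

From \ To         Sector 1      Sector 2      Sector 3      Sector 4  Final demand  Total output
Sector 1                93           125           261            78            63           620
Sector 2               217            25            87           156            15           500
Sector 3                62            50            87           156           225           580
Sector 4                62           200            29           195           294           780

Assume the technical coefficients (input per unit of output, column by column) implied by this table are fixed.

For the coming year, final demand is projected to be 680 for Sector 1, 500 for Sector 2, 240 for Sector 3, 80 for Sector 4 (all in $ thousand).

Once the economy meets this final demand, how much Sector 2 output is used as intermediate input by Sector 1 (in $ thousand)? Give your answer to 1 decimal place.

z_21 = 706.8

Technical coefficients a_ij = z_ij / X_j:
  a_11 = 93/620 = 0.15, a_21 = 217/620 = 0.35, a_31 = 62/620 = 0.10, a_41 = 62/620 = 0.10
  a_12 = 125/500 = 0.25, a_22 = 25/500 = 0.05, a_32 = 50/500 = 0.10, a_42 = 200/500 = 0.40
  a_13 = 261/580 = 0.45, a_23 = 87/580 = 0.15, a_33 = 87/580 = 0.15, a_43 = 29/580 = 0.05
  a_14 = 78/780 = 0.10, a_24 = 156/780 = 0.20, a_34 = 156/780 = 0.20, a_44 = 195/780 = 0.25
I − A =
  [   0.85    -0.25    -0.45    -0.10]
  [  -0.35     0.95    -0.15    -0.20]
  [  -0.10    -0.10     0.85    -0.20]
  [  -0.10    -0.40    -0.05     0.75]
Compute the cofactors C_ij = (−1)^(i+j)·(3×3 minor ij) of I−A; the adjugate is their transpose:
adj(I−A) = Cᵀ =
  [ 0.503875   0.261125   0.326000   0.223750]
  [ 0.251875   0.481625   0.231500   0.223750]
  [ 0.138500   0.158500   0.443500   0.179000]
  [ 0.210750   0.302250   0.196500   0.537000]
det(I−A) = Σ_j (I−A)_1j·C_1j = (0.85)(0.503875) + (-0.25)(0.251875) + (-0.45)(0.138500) + (-0.10)(0.210750) = 0.281925
(I − A)⁻¹ = adj(I−A) / det(I−A) ≈
  [   1.7873     0.9262     1.1563     0.7937]
  [   0.8934     1.7083     0.8211     0.7937]
  [   0.4913     0.5622     1.5731     0.6349]
  [   0.7475     1.0721     0.6970     1.9048]
First solve x = (I − A)⁻¹ d = adj(I−A)·d / det(I−A); in particular x_1 = (0.503875·680 + 0.261125·500 + 0.326000·240 + 0.223750·80) / 0.281925 = 569.3375 / 0.281925 ≈ 2019.464.
Intermediate flow from 2 to 1: z_21 = a_21 · x_1 = 0.35 × 569.3375 / 0.281925 = 199.268125 / 0.281925 ≈ 706.8.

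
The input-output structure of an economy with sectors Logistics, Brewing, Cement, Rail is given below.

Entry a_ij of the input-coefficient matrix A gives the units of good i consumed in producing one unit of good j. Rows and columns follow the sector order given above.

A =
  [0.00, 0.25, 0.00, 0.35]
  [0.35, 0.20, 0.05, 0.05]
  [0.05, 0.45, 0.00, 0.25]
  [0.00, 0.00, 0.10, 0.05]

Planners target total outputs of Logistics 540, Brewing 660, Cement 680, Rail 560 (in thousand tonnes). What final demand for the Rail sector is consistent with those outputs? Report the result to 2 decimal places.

I − A =
  [   1.00    -0.25     0.00    -0.35]
  [  -0.35     0.80    -0.05    -0.05]
  [  -0.05    -0.45     1.00    -0.25]
  [   0.00     0.00    -0.10     0.95]
d = (I − A) x:
  d_1 = (+1.00)·540 + (-0.25)·660 + (+0.00)·680 + (-0.35)·560 = 179.00
  d_2 = (-0.35)·540 + (+0.80)·660 + (-0.05)·680 + (-0.05)·560 = 277.00
  d_3 = (-0.05)·540 + (-0.45)·660 + (+1.00)·680 + (-0.25)·560 = 216.00
  d_4 = (+0.00)·540 + (+0.00)·660 + (-0.10)·680 + (+0.95)·560 = 464.00

d_4 = 464.00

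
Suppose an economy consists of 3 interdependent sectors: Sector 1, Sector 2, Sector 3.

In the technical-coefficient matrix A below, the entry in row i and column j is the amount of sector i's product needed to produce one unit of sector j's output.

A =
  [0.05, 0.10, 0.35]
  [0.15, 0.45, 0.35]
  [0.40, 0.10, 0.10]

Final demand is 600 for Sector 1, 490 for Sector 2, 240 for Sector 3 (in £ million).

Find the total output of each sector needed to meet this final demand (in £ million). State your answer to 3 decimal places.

I − A =
  [   0.95    -0.10    -0.35]
  [  -0.15     0.55    -0.35]
  [  -0.40    -0.10     0.90]
Cofactors of I−A, C_ij = (−1)^(i+j)·(minor ij) (rows/columns in the sector order above):
  C_11 = (0.55)(0.90) − (-0.35)(-0.10) = 0.4600
  C_12 = −[(-0.15)(0.90) − (-0.35)(-0.40)] = 0.2750
  C_13 = (-0.15)(-0.10) − (0.55)(-0.40) = 0.2350
  C_21 = −[(-0.10)(0.90) − (-0.35)(-0.10)] = 0.1250
  C_22 = (0.95)(0.90) − (-0.35)(-0.40) = 0.7150
  C_23 = −[(0.95)(-0.10) − (-0.10)(-0.40)] = 0.1350
  C_31 = (-0.10)(-0.35) − (-0.35)(0.55) = 0.2275
  C_32 = −[(0.95)(-0.35) − (-0.35)(-0.15)] = 0.3850
  C_33 = (0.95)(0.55) − (-0.10)(-0.15) = 0.5075
det(I−A) = Σ_j (I−A)_1j·C_1j = (0.95)(0.4600) + (-0.10)(0.2750) + (-0.35)(0.2350) = 0.32725
adj(I−A) = Cᵀ =
  [ 0.4600   0.1250   0.2275]
  [ 0.2750   0.7150   0.3850]
  [ 0.2350   0.1350   0.5075]
(I − A)⁻¹ = adj(I−A) / det(I−A) ≈
  [   1.4057     0.3820     0.6952]
  [   0.8403     2.1849     1.1765]
  [   0.7181     0.4125     1.5508]
x = (I − A)⁻¹ d = adj(I−A)·d / det(I−A), with det(I−A) = 0.32725:
  x_1 = (0.4600·600 + 0.1250·490 + 0.2275·240) / 0.32725 = 391.85 / 0.32725 ≈ 1197.403
  x_2 = (0.2750·600 + 0.7150·490 + 0.3850·240) / 0.32725 = 607.75 / 0.32725 ≈ 1857.143
  x_3 = (0.2350·600 + 0.1350·490 + 0.5075·240) / 0.32725 = 328.95 / 0.32725 ≈ 1005.195

x_1 = 1197.403, x_2 = 1857.143, x_3 = 1005.195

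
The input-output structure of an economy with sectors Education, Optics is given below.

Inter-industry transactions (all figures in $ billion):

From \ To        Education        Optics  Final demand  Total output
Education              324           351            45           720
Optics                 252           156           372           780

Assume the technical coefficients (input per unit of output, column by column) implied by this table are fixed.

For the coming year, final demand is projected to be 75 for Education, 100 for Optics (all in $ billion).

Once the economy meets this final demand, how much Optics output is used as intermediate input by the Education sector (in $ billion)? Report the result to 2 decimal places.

Technical coefficients a_ij = z_ij / X_j:
  a_EE = 324/720 = 0.45, a_OE = 252/720 = 0.35
  a_EO = 351/780 = 0.45, a_OO = 156/780 = 0.20
I − A =
  [   0.55    -0.45]
  [  -0.35     0.80]
det(I−A) = (0.55)(0.80) − (-0.45)(-0.35) = 0.2825
adj(I−A) = [[0.80, 0.45], [0.35, 0.55]]
(I − A)⁻¹ = adj(I−A) / det(I−A) ≈
  [   2.8319     1.5929]
  [   1.2389     1.9469]
First solve x = (I − A)⁻¹ d = adj(I−A)·d / det(I−A); in particular x_E = (0.80·75 + 0.45·100) / 0.2825 = 105.00 / 0.2825 ≈ 371.6814.
Intermediate flow from O to E: z_OE = a_OE · x_E = 0.35 × 105.00 / 0.2825 = 36.75 / 0.2825 ≈ 130.09.

z_OE = 130.09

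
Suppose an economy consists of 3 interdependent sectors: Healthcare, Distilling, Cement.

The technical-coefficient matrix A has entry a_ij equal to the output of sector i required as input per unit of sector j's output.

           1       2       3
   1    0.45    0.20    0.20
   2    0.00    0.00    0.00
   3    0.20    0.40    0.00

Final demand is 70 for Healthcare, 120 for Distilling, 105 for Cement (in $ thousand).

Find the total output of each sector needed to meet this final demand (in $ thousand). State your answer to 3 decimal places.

x_1 = 244.314, x_2 = 120.000, x_3 = 201.863

I − A =
  [   0.55    -0.20    -0.20]
  [   0.00     1.00     0.00]
  [  -0.20    -0.40     1.00]
Cofactors of I−A, C_ij = (−1)^(i+j)·(minor ij) (rows/columns in the sector order above):
  C_11 = (1.00)(1.00) − (0.00)(-0.40) = 1.0000
  C_12 = −[(0.00)(1.00) − (0.00)(-0.20)] = 0.0000
  C_13 = (0.00)(-0.40) − (1.00)(-0.20) = 0.2000
  C_21 = −[(-0.20)(1.00) − (-0.20)(-0.40)] = 0.2800
  C_22 = (0.55)(1.00) − (-0.20)(-0.20) = 0.5100
  C_23 = −[(0.55)(-0.40) − (-0.20)(-0.20)] = 0.2600
  C_31 = (-0.20)(0.00) − (-0.20)(1.00) = 0.2000
  C_32 = −[(0.55)(0.00) − (-0.20)(0.00)] = 0.0000
  C_33 = (0.55)(1.00) − (-0.20)(0.00) = 0.5500
det(I−A) = Σ_j (I−A)_1j·C_1j = (0.55)(1.0000) + (-0.20)(0.0000) + (-0.20)(0.2000) = 0.5100
adj(I−A) = Cᵀ =
  [ 1.0000   0.2800   0.2000]
  [ 0.0000   0.5100   0.0000]
  [ 0.2000   0.2600   0.5500]
(I − A)⁻¹ = adj(I−A) / det(I−A) ≈
  [   1.9608     0.5490     0.3922]
  [   0.0000     1.0000     0.0000]
  [   0.3922     0.5098     1.0784]
x = (I − A)⁻¹ d = adj(I−A)·d / det(I−A), with det(I−A) = 0.5100:
  x_1 = (1.0000·70 + 0.2800·120 + 0.2000·105) / 0.5100 = 124.60 / 0.5100 ≈ 244.314
  x_2 = (0.0000·70 + 0.5100·120 + 0.0000·105) / 0.5100 = 61.20 / 0.5100 = 120.000
  x_3 = (0.2000·70 + 0.2600·120 + 0.5500·105) / 0.5100 = 102.95 / 0.5100 ≈ 201.863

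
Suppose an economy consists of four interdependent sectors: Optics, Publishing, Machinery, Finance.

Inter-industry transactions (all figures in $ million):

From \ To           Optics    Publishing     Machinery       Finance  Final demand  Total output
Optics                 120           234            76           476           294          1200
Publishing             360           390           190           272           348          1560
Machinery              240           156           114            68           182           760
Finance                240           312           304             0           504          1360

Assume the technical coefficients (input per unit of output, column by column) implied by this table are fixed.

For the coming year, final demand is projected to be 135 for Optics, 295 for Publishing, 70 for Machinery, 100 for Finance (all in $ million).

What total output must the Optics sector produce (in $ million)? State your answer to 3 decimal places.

Technical coefficients a_ij = z_ij / X_j:
  a_11 = 120/1200 = 0.10, a_21 = 360/1200 = 0.30, a_31 = 240/1200 = 0.20, a_41 = 240/1200 = 0.20
  a_12 = 234/1560 = 0.15, a_22 = 390/1560 = 0.25, a_32 = 156/1560 = 0.10, a_42 = 312/1560 = 0.20
  a_13 = 76/760 = 0.10, a_23 = 190/760 = 0.25, a_33 = 114/760 = 0.15, a_43 = 304/760 = 0.40
  a_14 = 476/1360 = 0.35, a_24 = 272/1360 = 0.20, a_34 = 68/1360 = 0.05, a_44 = 0/1360 = 0.00
I − A =
  [   0.90    -0.15    -0.10    -0.35]
  [  -0.30     0.75    -0.25    -0.20]
  [  -0.20    -0.10     0.85    -0.05]
  [  -0.20    -0.20    -0.40     1.00]
Compute the cofactors C_ij = (−1)^(i+j)·(3×3 minor ij) of I−A; the adjugate is their transpose:
adj(I−A) = Cᵀ =
  [ 0.5530   0.2090   0.2430   0.2475]
  [ 0.3515   0.6385   0.3555   0.2685]
  [ 0.1865   0.1375   0.5145   0.1185]
  [ 0.2555   0.2245   0.3255   0.4875]
det(I−A) = Σ_j (I−A)_1j·C_1j = (0.90)(0.5530) + (-0.15)(0.3515) + (-0.10)(0.1865) + (-0.35)(0.2555) = 0.3369
(I − A)⁻¹ = adj(I−A) / det(I−A) ≈
  [   1.6414     0.6204     0.7213     0.7346]
  [   1.0433     1.8952     1.0552     0.7970]
  [   0.5536     0.4081     1.5272     0.3517]
  [   0.7584     0.6664     0.9662     1.4470]
x = (I − A)⁻¹ d = adj(I−A)·d / det(I−A), with det(I−A) = 0.3369:
  x_1 = (0.5530·135 + 0.2090·295 + 0.2430·70 + 0.2475·100) / 0.3369 = 178.07 / 0.3369 ≈ 528.554
  x_2 = (0.3515·135 + 0.6385·295 + 0.3555·70 + 0.2685·100) / 0.3369 = 287.545 / 0.3369 ≈ 853.503
  x_3 = (0.1865·135 + 0.1375·295 + 0.5145·70 + 0.1185·100) / 0.3369 = 113.605 / 0.3369 ≈ 337.207
  x_4 = (0.2555·135 + 0.2245·295 + 0.3255·70 + 0.4875·100) / 0.3369 = 172.255 / 0.3369 ≈ 511.294

x_1 = 528.554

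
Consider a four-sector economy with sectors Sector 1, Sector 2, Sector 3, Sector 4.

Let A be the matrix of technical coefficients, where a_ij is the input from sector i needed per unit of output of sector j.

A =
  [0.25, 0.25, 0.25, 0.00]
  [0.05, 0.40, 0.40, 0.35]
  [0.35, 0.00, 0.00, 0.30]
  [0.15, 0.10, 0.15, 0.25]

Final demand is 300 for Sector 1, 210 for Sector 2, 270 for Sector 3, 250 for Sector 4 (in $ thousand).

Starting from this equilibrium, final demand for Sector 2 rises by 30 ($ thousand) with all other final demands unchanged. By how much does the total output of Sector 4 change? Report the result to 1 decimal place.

Δx_4 = 19.3

I − A =
  [   0.75    -0.25    -0.25     0.00]
  [  -0.05     0.60    -0.40    -0.35]
  [  -0.35     0.00     1.00    -0.30]
  [  -0.15    -0.10    -0.15     0.75]
Compute the cofactors C_ij = (−1)^(i+j)·(3×3 minor ij) of I−A; the adjugate is their transpose:
adj(I−A) = Cᵀ =
  [ 0.376000   0.183750   0.191875   0.162500]
  [ 0.229125   0.451875   0.286875   0.325625]
  [ 0.173750   0.099375   0.288750   0.161875]
  [ 0.140500   0.116875   0.134375   0.350000]
det(I−A) = Σ_j (I−A)_1j·C_1j = (0.75)(0.376000) + (-0.25)(0.229125) + (-0.25)(0.173750) + (0.00)(0.140500) = 0.18128125
(I − A)⁻¹ = adj(I−A) / det(I−A) ≈
  [   2.0741     1.0136     1.0584     0.8964]
  [   1.2639     2.4927     1.5825     1.7962]
  [   0.9585     0.5482     1.5928     0.8929]
  [   0.7750     0.6447     0.7413     1.9307]
Δx = (I − A)⁻¹ Δd with Δd having +30 in the Sector 2 component and 0 elsewhere.
So Δx_4 = L_42 · (+30), where L_42 = adj(I−A)_42 / det(I−A) = 0.116875 / 0.18128125.
Δx_4 = 0.116875 × (+30) / 0.18128125 = 3.50625 / 0.18128125 ≈ 19.3.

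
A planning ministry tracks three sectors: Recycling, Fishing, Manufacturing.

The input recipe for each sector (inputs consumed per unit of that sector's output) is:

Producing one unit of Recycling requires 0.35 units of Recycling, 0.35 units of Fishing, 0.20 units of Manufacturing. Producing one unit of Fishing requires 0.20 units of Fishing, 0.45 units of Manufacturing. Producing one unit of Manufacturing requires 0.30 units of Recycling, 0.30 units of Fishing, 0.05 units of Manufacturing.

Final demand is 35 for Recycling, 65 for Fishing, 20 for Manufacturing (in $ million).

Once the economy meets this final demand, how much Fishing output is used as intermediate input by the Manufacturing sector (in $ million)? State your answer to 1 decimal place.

I − A =
  [   0.65     0.00    -0.30]
  [  -0.35     0.80    -0.30]
  [  -0.20    -0.45     0.95]
Cofactors of I−A, C_ij = (−1)^(i+j)·(minor ij) (rows/columns in the sector order above):
  C_11 = (0.80)(0.95) − (-0.30)(-0.45) = 0.6250
  C_12 = −[(-0.35)(0.95) − (-0.30)(-0.20)] = 0.3925
  C_13 = (-0.35)(-0.45) − (0.80)(-0.20) = 0.3175
  C_21 = −[(0.00)(0.95) − (-0.30)(-0.45)] = 0.1350
  C_22 = (0.65)(0.95) − (-0.30)(-0.20) = 0.5575
  C_23 = −[(0.65)(-0.45) − (0.00)(-0.20)] = 0.2925
  C_31 = (0.00)(-0.30) − (-0.30)(0.80) = 0.2400
  C_32 = −[(0.65)(-0.30) − (-0.30)(-0.35)] = 0.3000
  C_33 = (0.65)(0.80) − (0.00)(-0.35) = 0.5200
det(I−A) = Σ_j (I−A)_1j·C_1j = (0.65)(0.6250) + (0.00)(0.3925) + (-0.30)(0.3175) = 0.3110
adj(I−A) = Cᵀ =
  [ 0.6250   0.1350   0.2400]
  [ 0.3925   0.5575   0.3000]
  [ 0.3175   0.2925   0.5200]
(I − A)⁻¹ = adj(I−A) / det(I−A) ≈
  [   2.0096     0.4341     0.7717]
  [   1.2621     1.7926     0.9646]
  [   1.0209     0.9405     1.6720]
First solve x = (I − A)⁻¹ d = adj(I−A)·d / det(I−A); in particular x_3 = (0.3175·35 + 0.2925·65 + 0.5200·20) / 0.3110 = 40.525 / 0.3110 ≈ 130.305.
Intermediate flow from 2 to 3: z_23 = a_23 · x_3 = 0.30 × 40.525 / 0.3110 = 12.1575 / 0.3110 ≈ 39.1.

z_23 = 39.1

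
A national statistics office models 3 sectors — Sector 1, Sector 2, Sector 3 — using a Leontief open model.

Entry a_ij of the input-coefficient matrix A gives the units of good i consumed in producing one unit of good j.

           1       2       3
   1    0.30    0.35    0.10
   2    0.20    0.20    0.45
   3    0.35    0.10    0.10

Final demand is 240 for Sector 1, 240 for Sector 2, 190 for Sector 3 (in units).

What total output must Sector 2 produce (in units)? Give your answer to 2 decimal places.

I − A =
  [   0.70    -0.35    -0.10]
  [  -0.20     0.80    -0.45]
  [  -0.35    -0.10     0.90]
Cofactors of I−A, C_ij = (−1)^(i+j)·(minor ij) (rows/columns in the sector order above):
  C_11 = (0.80)(0.90) − (-0.45)(-0.10) = 0.6750
  C_12 = −[(-0.20)(0.90) − (-0.45)(-0.35)] = 0.3375
  C_13 = (-0.20)(-0.10) − (0.80)(-0.35) = 0.3000
  C_21 = −[(-0.35)(0.90) − (-0.10)(-0.10)] = 0.3250
  C_22 = (0.70)(0.90) − (-0.10)(-0.35) = 0.5950
  C_23 = −[(0.70)(-0.10) − (-0.35)(-0.35)] = 0.1925
  C_31 = (-0.35)(-0.45) − (-0.10)(0.80) = 0.2375
  C_32 = −[(0.70)(-0.45) − (-0.10)(-0.20)] = 0.3350
  C_33 = (0.70)(0.80) − (-0.35)(-0.20) = 0.4900
det(I−A) = Σ_j (I−A)_1j·C_1j = (0.70)(0.6750) + (-0.35)(0.3375) + (-0.10)(0.3000) = 0.324375
adj(I−A) = Cᵀ =
  [ 0.6750   0.3250   0.2375]
  [ 0.3375   0.5950   0.3350]
  [ 0.3000   0.1925   0.4900]
(I − A)⁻¹ = adj(I−A) / det(I−A) ≈
  [   2.0809     1.0019     0.7322]
  [   1.0405     1.8343     1.0328]
  [   0.9249     0.5934     1.5106]
x = (I − A)⁻¹ d = adj(I−A)·d / det(I−A), with det(I−A) = 0.324375:
  x_1 = (0.6750·240 + 0.3250·240 + 0.2375·190) / 0.324375 = 285.125 / 0.324375 ≈ 879.00
  x_2 = (0.3375·240 + 0.5950·240 + 0.3350·190) / 0.324375 = 287.45 / 0.324375 ≈ 886.17
  x_3 = (0.3000·240 + 0.1925·240 + 0.4900·190) / 0.324375 = 211.30 / 0.324375 ≈ 651.41

x_2 = 886.17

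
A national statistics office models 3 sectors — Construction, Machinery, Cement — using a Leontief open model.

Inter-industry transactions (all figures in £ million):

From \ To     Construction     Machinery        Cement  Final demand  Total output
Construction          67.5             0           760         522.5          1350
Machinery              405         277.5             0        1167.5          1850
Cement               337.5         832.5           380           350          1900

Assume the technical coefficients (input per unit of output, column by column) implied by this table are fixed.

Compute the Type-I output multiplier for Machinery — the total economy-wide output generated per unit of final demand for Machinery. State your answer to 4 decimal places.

m_2 = 2.5000

Technical coefficients a_ij = z_ij / X_j:
  a_11 = 67.5/1350 = 0.05, a_21 = 405/1350 = 0.30, a_31 = 337.5/1350 = 0.25
  a_12 = 0/1850 = 0.00, a_22 = 277.5/1850 = 0.15, a_32 = 832.5/1850 = 0.45
  a_13 = 760/1900 = 0.40, a_23 = 0/1900 = 0.00, a_33 = 380/1900 = 0.20
I − A =
  [   0.95     0.00    -0.40]
  [  -0.30     0.85     0.00]
  [  -0.25    -0.45     0.80]
Cofactors of I−A, C_ij = (−1)^(i+j)·(minor ij) (rows/columns in the sector order above):
  C_11 = (0.85)(0.80) − (0.00)(-0.45) = 0.6800
  C_12 = −[(-0.30)(0.80) − (0.00)(-0.25)] = 0.2400
  C_13 = (-0.30)(-0.45) − (0.85)(-0.25) = 0.3475
  C_21 = −[(0.00)(0.80) − (-0.40)(-0.45)] = 0.1800
  C_22 = (0.95)(0.80) − (-0.40)(-0.25) = 0.6600
  C_23 = −[(0.95)(-0.45) − (0.00)(-0.25)] = 0.4275
  C_31 = (0.00)(0.00) − (-0.40)(0.85) = 0.3400
  C_32 = −[(0.95)(0.00) − (-0.40)(-0.30)] = 0.1200
  C_33 = (0.95)(0.85) − (0.00)(-0.30) = 0.8075
det(I−A) = Σ_j (I−A)_1j·C_1j = (0.95)(0.6800) + (0.00)(0.2400) + (-0.40)(0.3475) = 0.5070
adj(I−A) = Cᵀ =
  [ 0.6800   0.1800   0.3400]
  [ 0.2400   0.6600   0.1200]
  [ 0.3475   0.4275   0.8075]
(I − A)⁻¹ = adj(I−A) / det(I−A) ≈
  [   1.34122     0.35503     0.67061]
  [   0.47337     1.30178     0.23669]
  [   0.68540     0.84320     1.59270]
The output multiplier for sector j is the column-j sum of the Leontief inverse (I − A)⁻¹ = adj(I−A) / det(I−A).
Column 2 of adj(I−A): (0.1800, 0.6600, 0.4275); det(I−A) = 0.5070.
m_2 = (0.1800 + 0.6600 + 0.4275) / 0.5070 = 1.2675 / 0.5070 = 2.5000.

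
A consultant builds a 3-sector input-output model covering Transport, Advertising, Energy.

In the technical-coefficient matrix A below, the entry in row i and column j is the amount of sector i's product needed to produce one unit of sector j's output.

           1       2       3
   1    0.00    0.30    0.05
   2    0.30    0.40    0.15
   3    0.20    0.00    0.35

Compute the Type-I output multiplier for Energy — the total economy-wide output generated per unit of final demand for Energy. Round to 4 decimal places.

I − A =
  [   1.00    -0.30    -0.05]
  [  -0.30     0.60    -0.15]
  [  -0.20     0.00     0.65]
Cofactors of I−A, C_ij = (−1)^(i+j)·(minor ij) (rows/columns in the sector order above):
  C_11 = (0.60)(0.65) − (-0.15)(0.00) = 0.3900
  C_12 = −[(-0.30)(0.65) − (-0.15)(-0.20)] = 0.2250
  C_13 = (-0.30)(0.00) − (0.60)(-0.20) = 0.1200
  C_21 = −[(-0.30)(0.65) − (-0.05)(0.00)] = 0.1950
  C_22 = (1.00)(0.65) − (-0.05)(-0.20) = 0.6400
  C_23 = −[(1.00)(0.00) − (-0.30)(-0.20)] = 0.0600
  C_31 = (-0.30)(-0.15) − (-0.05)(0.60) = 0.0750
  C_32 = −[(1.00)(-0.15) − (-0.05)(-0.30)] = 0.1650
  C_33 = (1.00)(0.60) − (-0.30)(-0.30) = 0.5100
det(I−A) = Σ_j (I−A)_1j·C_1j = (1.00)(0.3900) + (-0.30)(0.2250) + (-0.05)(0.1200) = 0.3165
adj(I−A) = Cᵀ =
  [ 0.3900   0.1950   0.0750]
  [ 0.2250   0.6400   0.1650]
  [ 0.1200   0.0600   0.5100]
(I − A)⁻¹ = adj(I−A) / det(I−A) ≈
  [   1.23223     0.61611     0.23697]
  [   0.71090     2.02212     0.52133]
  [   0.37915     0.18957     1.61137]
The output multiplier for sector j is the column-j sum of the Leontief inverse (I − A)⁻¹ = adj(I−A) / det(I−A).
Column 3 of adj(I−A): (0.0750, 0.1650, 0.5100); det(I−A) = 0.3165.
m_3 = (0.0750 + 0.1650 + 0.5100) / 0.3165 = 0.75 / 0.3165 ≈ 2.3697.

m_3 = 2.3697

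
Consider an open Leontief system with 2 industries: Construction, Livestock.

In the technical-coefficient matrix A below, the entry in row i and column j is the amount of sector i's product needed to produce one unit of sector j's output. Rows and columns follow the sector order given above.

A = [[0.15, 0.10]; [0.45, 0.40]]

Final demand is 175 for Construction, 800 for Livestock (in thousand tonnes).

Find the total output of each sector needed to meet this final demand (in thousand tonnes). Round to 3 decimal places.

I − A =
  [   0.85    -0.10]
  [  -0.45     0.60]
det(I−A) = (0.85)(0.60) − (-0.10)(-0.45) = 0.4650
adj(I−A) = [[0.60, 0.10], [0.45, 0.85]]
(I − A)⁻¹ = adj(I−A) / det(I−A) ≈
  [   1.2903     0.2151]
  [   0.9677     1.8280]
x = (I − A)⁻¹ d = adj(I−A)·d / det(I−A), with det(I−A) = 0.4650:
  x_1 = (0.60·175 + 0.10·800) / 0.4650 = 185.00 / 0.4650 ≈ 397.849
  x_2 = (0.45·175 + 0.85·800) / 0.4650 = 758.75 / 0.4650 ≈ 1631.720

x_1 = 397.849, x_2 = 1631.720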